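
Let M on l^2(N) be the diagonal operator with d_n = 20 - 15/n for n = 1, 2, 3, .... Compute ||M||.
||M|| = 20

For a diagonal operator on l^2 with entries d_n, ||M|| = sup_n |d_n|. Here d_1 = 5, d_2 = 25/2, ..., and d_n = 20 - 15/n increases monotonically toward 20. All terms lie in [5, 20), so |d_n| = d_n and the supremum is the limit 20, which is not attained by any individual d_n. Hence ||M|| = 20.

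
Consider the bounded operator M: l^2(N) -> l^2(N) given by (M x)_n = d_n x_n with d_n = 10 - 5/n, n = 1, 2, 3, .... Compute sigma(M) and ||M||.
sigma(M) = {10 - 5/n : n ≥ 1} ∪ {10}; ||M|| = 10

A bounded diagonal operator on l^2 with diagonal entries d_n has spectrum equal to the closure of {d_n : n ≥ 1}: every d_n is an eigenvalue (with eigenvector e_n), so {d_n} ⊂ sigma(M); the spectrum is closed, so its closure is too; and for lambda not in the closure, (M - lambda I) has bounded inverse (the diagonal entries 1/(d_n - lambda) are bounded). For our sequence d_n = 10 - 5/n, n = 1, 2, 3, ...:
  - {d_n} = {10 - 5/n : n ≥ 1}; the only limit point is 10
  - closure = {10 - 5/n : n ≥ 1} ∪ {10}
For the norm: a diagonal operator has ||M|| = sup_n |d_n|. Here d_n = 10 - 5/n increases monotonically from d_1 = 5 toward 10, with all terms in [5, 10); so sup_n |d_n| = 10 (the supremum is the limit, not attained). So ||M|| = 10.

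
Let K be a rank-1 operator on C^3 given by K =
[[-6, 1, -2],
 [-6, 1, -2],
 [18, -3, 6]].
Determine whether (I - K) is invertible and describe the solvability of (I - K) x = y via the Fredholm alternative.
(I - K) is singular (det(I - K) = 0, i.e. 1 ∈ sigma(K)). (I - K) x = y is solvable iff y ⊥ ker((I - K)^*) = span{(-6, 1, -2)}, i.e. iff -6y_1 + y_2 - 2y_3 = 0. When solvable, the solutions are x = y + c·(1, 1, -3), c arbitrary (ker(I - K) = span{(1, 1, -3)}, dimension 1).

K has rank 1, so it is an outer product K = u v^T: every row of K is a multiple of one row vector. Reading off the entries, u = (1, 1, -3) and v = (-6, 1, -2) (row i of K equals u_i·v^T). A rank-one matrix u v^T satisfies K u = u (v·u) and kills the (2)-dimensional subspace v^⊥, so its characteristic polynomial is lambda^2 (lambda - v·u) with v·u = tr K = 1. Hence the eigenvalues of I - K are 1 (multiplicity 2) and 1 - (1) = 0, so det(I - K) = 0. (Direct check: I - K =
[[7, -1, 2],
 [6, 0, 2],
 [-18, 3, -5]]
has determinant 0.) So 1 is an eigenvalue of K and (I - K) is not invertible. The finite-dimensional Fredholm alternative says: either (I - K) is invertible, or ker(I - K) ≠ {0} and then range(I - K) = ker((I - K)^*)^⊥, with dim ker(I - K) = dim ker((I - K)^*). We are in the second case, so we need both kernels. Kernel of I - K: (I - K) u = u - u (v·u) = u - u = 0, so ker(I - K) = span{u} = span{(1, 1, -3)} (it is exactly 1-dimensional because rank(I - K) = 2). Kernel of the adjoint: K is real, so (I - K)^* = I - K^T = I - v u^T, and (I - v u^T) v = v - v (u·v) = 0; hence ker((I - K)^*) = span{v} = span{(-6, 1, -2)}. Therefore (I - K) x = y is solvable iff <y, v> = 0, i.e. iff -6y_1 + y_2 - 2y_3 = 0. When this holds, K y = u (v·y) = 0, so (I - K) y = y and x = y is a particular solution; the full solution set is the line x = y + c·u = y + c·(1, 1, -3), c ∈ C.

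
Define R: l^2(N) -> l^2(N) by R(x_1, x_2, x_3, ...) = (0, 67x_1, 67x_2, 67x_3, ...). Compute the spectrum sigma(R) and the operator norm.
sigma(R) = closed disk {z in C : |z| ≤ 67}; ||R|| = 67

Note R = 67·U where U is the unit right shift (U x)_k = x_{k-1} (with x_0 := 0); so ||R|| = 67||U|| and sigma(R) = 67·sigma(U). ||R x||^2 = sum_{k≥1} |67x_k|^2 = 4489||x||^2, so ||R|| = 67 and sigma(R) ⊂ {|z| ≤ 67}. For any |lambda| < 67, the equation (R - lambda I) x = 0 forces x_1 = 0, then 67x_k = lambda x_{k+1} ⇒ x = 0, so R has no eigenvalues. But (R - lambda I) is not surjective for |lambda| < 67: solving (R - lambda I) x = e_1 would require x_n proportional to (lambda/67)^(-n), which is not in l^2. So every |lambda| < 67 lies in the residual spectrum. The boundary |lambda| = 67 is in the approximate point spectrum (the spectrum is closed). Hence sigma(R) is the closed disk of radius 67.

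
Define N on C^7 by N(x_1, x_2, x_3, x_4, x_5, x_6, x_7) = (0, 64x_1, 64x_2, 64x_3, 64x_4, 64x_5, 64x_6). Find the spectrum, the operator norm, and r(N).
sigma(N) = {0}; ||N|| = 64; r(N) = 0. (N is nilpotent with N^7 = 0.)

On C^7, N is a strictly lower-triangular matrix with 64 on the subdiagonal and zeros elsewhere, so its characteristic polynomial is lambda^7 and every eigenvalue is 0: sigma(N) = {0}. For the operator norm, N e_i = 64e_{i+1} for i = 1, ..., 6 and N e_7 = 0, so the singular values of N are 64 (with multiplicity 6) and 0; hence ||N|| = 64. The spectral radius r(N) = max|lambda| = 0. Note ||N|| > r(N) — characteristic of non-normal nilpotent operators. Indeed N^7 = 0.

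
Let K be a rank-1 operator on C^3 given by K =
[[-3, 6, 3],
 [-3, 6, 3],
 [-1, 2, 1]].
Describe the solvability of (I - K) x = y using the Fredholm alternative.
(I - K) is invertible (det(I - K) = -3 ≠ 0), so for every y in C^3 the equation (I - K) x = y has a unique solution.

K has rank 1, so it is an outer product K = u v^T: every row of K is a multiple of one row vector. Reading off the entries, u = (3, 3, 1) and v = (-1, 2, 1) (row i of K equals u_i·v^T). A rank-one matrix u v^T satisfies K u = u (v·u) and kills the (2)-dimensional subspace v^⊥, so its characteristic polynomial is lambda^2 (lambda - v·u) with v·u = tr K = 4. Hence the eigenvalues of I - K are 1 (multiplicity 2) and 1 - (4) = -3, so det(I - K) = -3. (Direct check: I - K =
[[4, -6, -3],
 [3, -5, -3],
 [1, -2, 0]]
has determinant -3.) The finite-dimensional Fredholm alternative says: either (I - K) is invertible, or ker(I - K) ≠ {0} and then range(I - K) = ker((I - K)^*)^⊥, with dim ker(I - K) = dim ker((I - K)^*). Since det(I - K) ≠ 0, 1 is not an eigenvalue of K and ker(I - K) = {0}, so we are in the first case: for every y there is a unique x = (I - K)^(-1) y. Explicitly, by the Sherman–Morrison formula, (I - u v^T)^(-1) = I + u v^T/(1 - v·u), i.e. (I - K)^(-1) = I + K/(-3).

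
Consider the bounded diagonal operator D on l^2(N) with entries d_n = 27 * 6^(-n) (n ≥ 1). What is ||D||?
||D|| = 9/2 (attained at n = 1)

For D diagonal, ||D|| = sup_n |d_n|. The sequence d_n = 27 * 6^(-n) is positive and strictly decreasing (ratio 6^(-1) < 1), so the supremum is d_1 = 27/6 = 9/2. Hence ||D|| = 9/2.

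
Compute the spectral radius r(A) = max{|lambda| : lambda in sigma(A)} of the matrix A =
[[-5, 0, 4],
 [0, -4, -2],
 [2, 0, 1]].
r(A) = (4 + sqrt(68))/2 ≈ 6.1231

The eigenvalues of A are the roots of its characteristic polynomial. With M = A (coefficients from the trace, the sum of principal 2x2 minors, and det A):
  p(λ) = det(λ I - M) = λ^3 + 8λ^2 + 3λ - 52.
By the rational root theorem any rational root is an integer divisor of 52. Testing λ = -4: p(-4) = -64 + 128 - 12 - 52 = 0, so λ = -4 is a root. Dividing out (λ + 4) leaves p(λ) = (λ + 4)(λ^2 + 4λ - 13). For λ^2 + 4λ - 13 the discriminant is 68. It is nonnegative but not a perfect square, so the roots are real and irrational: λ = (-4 ± sqrt(68))/2 ≈ 2.1231, -6.1231.
Thus the eigenvalues (to 4 decimals) are 2.1231 (modulus 2.1231); -6.1231 (modulus 6.1231); -4 (modulus 4). The spectral radius is the largest modulus: r(A) = (4 + sqrt(68))/2 ≈ 6.1231. (Cross-check: r(A) ≤ ||A||_2 ≈ 6.66; equality holds whenever A is normal, though it can also hold for some non-normal A.)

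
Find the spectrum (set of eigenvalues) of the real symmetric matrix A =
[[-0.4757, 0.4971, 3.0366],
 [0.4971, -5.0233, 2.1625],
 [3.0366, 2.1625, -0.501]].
sigma(A) ≈ {-6, -3, 3}

A is real symmetric, so its spectrum consists of real eigenvalues. Expanding the characteristic polynomial of the displayed matrix gives
  det(λ I - A) = p(λ) = λ^3 + (6)λ^2 + (-9)λ + (-54).
Solving p(λ) = 0 yields eigenvalues ≈ -6, -3, 3. (A is shown rounded to 4 decimals, so these recover the underlying integer eigenvalues to within that precision.)
Verification: the trace of A = -6 equals the sum of eigenvalues -6, and det(A) ≈ 53.9993 matches the eigenvalue product 54.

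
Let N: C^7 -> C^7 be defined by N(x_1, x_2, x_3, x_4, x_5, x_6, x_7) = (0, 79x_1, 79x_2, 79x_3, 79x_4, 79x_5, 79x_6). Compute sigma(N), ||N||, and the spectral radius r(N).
sigma(N) = {0}; ||N|| = 79; r(N) = 0. (N is nilpotent with N^7 = 0.)

On C^7, N is a strictly lower-triangular matrix with 79 on the subdiagonal and zeros elsewhere, so its characteristic polynomial is lambda^7 and every eigenvalue is 0: sigma(N) = {0}. For the operator norm, N e_i = 79e_{i+1} for i = 1, ..., 6 and N e_7 = 0, so the singular values of N are 79 (with multiplicity 6) and 0; hence ||N|| = 79. The spectral radius r(N) = max|lambda| = 0. Note ||N|| > r(N) — characteristic of non-normal nilpotent operators. Indeed N^7 = 0.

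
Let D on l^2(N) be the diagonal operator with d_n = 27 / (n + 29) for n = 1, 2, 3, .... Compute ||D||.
||D|| = 9/10 (attained at n = 1)

For D diagonal, ||D|| = sup_n |d_n| = sup_n 27/(n + 29). This is positive and strictly decreasing in n, so the supremum is attained at n = 1: d_1 = 27/(1 + 29) = 9/10. Hence ||D|| = 9/10.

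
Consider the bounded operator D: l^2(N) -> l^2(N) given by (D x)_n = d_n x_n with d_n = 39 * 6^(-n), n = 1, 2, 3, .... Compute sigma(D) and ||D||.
sigma(D) = {39 * 6^(-n) : n ≥ 1} ∪ {0}; ||D|| = 13/2

A bounded diagonal operator on l^2 with diagonal entries d_n has spectrum equal to the closure of {d_n : n ≥ 1}: every d_n is an eigenvalue (with eigenvector e_n), so {d_n} ⊂ sigma(D); the spectrum is closed, so its closure is too; and for lambda not in the closure, (D - lambda I) has bounded inverse (the diagonal entries 1/(d_n - lambda) are bounded). For our sequence d_n = 39 * 6^(-n), n = 1, 2, 3, ...:
  - {d_n} = {39 * 6^(-n) : n ≥ 1}; the only limit point is 0
  - closure = {39 * 6^(-n) : n ≥ 1} ∪ {0}
For the norm: a diagonal operator has ||D|| = sup_n |d_n|. Here d_n = 39 * 6^(-n) is positive and decreasing, so sup_n |d_n| = d_1 = 39/6 = 13/2. So ||D|| = 13/2.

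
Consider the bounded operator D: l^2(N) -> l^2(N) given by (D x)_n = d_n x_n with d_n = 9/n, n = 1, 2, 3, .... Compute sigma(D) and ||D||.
sigma(D) = {9/n : n ≥ 1} ∪ {0}; ||D|| = 9

A bounded diagonal operator on l^2 with diagonal entries d_n has spectrum equal to the closure of {d_n : n ≥ 1}: every d_n is an eigenvalue (with eigenvector e_n), so {d_n} ⊂ sigma(D); the spectrum is closed, so its closure is too; and for lambda not in the closure, (D - lambda I) has bounded inverse (the diagonal entries 1/(d_n - lambda) are bounded). For our sequence d_n = 9/n, n = 1, 2, 3, ...:
  - {d_n} = {9/n : n ≥ 1}; the only limit point is 0
  - closure = {9/n : n ≥ 1} ∪ {0}
For the norm: a diagonal operator has ||D|| = sup_n |d_n|. Here d_n = 9/n is positive and decreasing, so sup_n |d_n| = d_1 = 9. So ||D|| = 9.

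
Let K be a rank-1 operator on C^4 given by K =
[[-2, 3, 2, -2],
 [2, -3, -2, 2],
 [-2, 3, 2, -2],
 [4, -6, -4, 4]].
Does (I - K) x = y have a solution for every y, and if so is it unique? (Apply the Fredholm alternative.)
(I - K) is singular (det(I - K) = 0, i.e. 1 ∈ sigma(K)). (I - K) x = y is solvable iff y ⊥ ker((I - K)^*) = span{(-2, 3, 2, -2)}, i.e. iff -2y_1 + 3y_2 + 2y_3 - 2y_4 = 0. When solvable, the solutions are x = y + c·(1, -1, 1, -2), c arbitrary (ker(I - K) = span{(1, -1, 1, -2)}, dimension 1).

K has rank 1, so it is an outer product K = u v^T: every row of K is a multiple of one row vector. Reading off the entries, u = (1, -1, 1, -2) and v = (-2, 3, 2, -2) (row i of K equals u_i·v^T). A rank-one matrix u v^T satisfies K u = u (v·u) and kills the (3)-dimensional subspace v^⊥, so its characteristic polynomial is lambda^3 (lambda - v·u) with v·u = tr K = 1. Hence the eigenvalues of I - K are 1 (multiplicity 3) and 1 - (1) = 0, so det(I - K) = 0. (Direct check: I - K =
[[3, -3, -2, 2],
 [-2, 4, 2, -2],
 [2, -3, -1, 2],
 [-4, 6, 4, -3]]
has determinant 0.) So 1 is an eigenvalue of K and (I - K) is not invertible. The finite-dimensional Fredholm alternative says: either (I - K) is invertible, or ker(I - K) ≠ {0} and then range(I - K) = ker((I - K)^*)^⊥, with dim ker(I - K) = dim ker((I - K)^*). We are in the second case, so we need both kernels. Kernel of I - K: (I - K) u = u - u (v·u) = u - u = 0, so ker(I - K) = span{u} = span{(1, -1, 1, -2)} (it is exactly 1-dimensional because rank(I - K) = 3). Kernel of the adjoint: K is real, so (I - K)^* = I - K^T = I - v u^T, and (I - v u^T) v = v - v (u·v) = 0; hence ker((I - K)^*) = span{v} = span{(-2, 3, 2, -2)}. Therefore (I - K) x = y is solvable iff <y, v> = 0, i.e. iff -2y_1 + 3y_2 + 2y_3 - 2y_4 = 0. When this holds, K y = u (v·y) = 0, so (I - K) y = y and x = y is a particular solution; the full solution set is the line x = y + c·u = y + c·(1, -1, 1, -2), c ∈ C.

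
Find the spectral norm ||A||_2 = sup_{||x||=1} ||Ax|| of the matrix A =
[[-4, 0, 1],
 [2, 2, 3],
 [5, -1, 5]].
||A||_2 ≈ 8.2134 (= sqrt(largest eigenvalue of A^T A))

||A||_2 = sigma_max(A) = sqrt(lambda_max(A^T A)). Form the symmetric matrix M = A^T A =
[[45, -1, 27],
 [-1, 5, 1],
 [27, 1, 35]].
Its characteristic polynomial (trace, sum of principal 2x2 minors, determinant of M give the coefficients) is
  p(λ) = det(λ I - M) = λ^3 - 85λ^2 + 1244λ - 4096.
No integer candidate from the rational root theorem (±divisors of 4096) is a root, so the roots are irrational. The cubic discriminant is Δ = 761598352 > 0, so there are three distinct real roots. p(4) = -416 and p(5) = 124 have opposite signs, so a root lies in (4, 5); Newton's method refines it to λ ≈ 4.7453. p(12) = 320 and p(13) = -92 have opposite signs, so a root lies in (12, 13); Newton's method refines it to λ ≈ 12.7953. p(67) = -1550 and p(68) = 1888 have opposite signs, so a root lies in (67, 68); Newton's method refines it to λ ≈ 67.4593. Check (Vieta): the three roots sum to 85, matching tr M = 85.
So the eigenvalues of A^T A are ≈ 4.7453, 12.7953, 67.4593 (all ≥ 0, as they must be for A^T A). The largest is λ_max ≈ 67.4593, hence ||A||_2 = sqrt(λ_max) ≈ 8.2134.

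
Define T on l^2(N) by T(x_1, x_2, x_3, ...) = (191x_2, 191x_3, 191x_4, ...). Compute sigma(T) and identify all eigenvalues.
sigma(T) = closed disk {z in C : |z| ≤ 191}; sigma_p(T) = open disk {z in C : |z| < 191}

Note T = 191·V where V is the unit left shift (V x)_k = x_{k+1}; so sigma(T) = 191·sigma(V) and ||T|| = 191||V||. ||T x||^2 = 36481sum_{k≥2} |x_k|^2 ≤ 36481||x||^2, with equality on {x : x_1 = 0}, so ||T|| = 191. For any lambda with |lambda| < 191, set r = lambda/191 (|r| < 1); the vector x = (1, r, r^2, ...) is in l^2 and satisfies T x = 191(r, r^2, ...) = lambda x, so lambda is an eigenvalue. On the boundary |lambda| = 191 the geometric series diverges, so no l^2 eigenvector exists, but these lambda lie in the approximate point spectrum. Hence sigma(T) is the closed disk of radius 191 and sigma_p(T) is the open disk.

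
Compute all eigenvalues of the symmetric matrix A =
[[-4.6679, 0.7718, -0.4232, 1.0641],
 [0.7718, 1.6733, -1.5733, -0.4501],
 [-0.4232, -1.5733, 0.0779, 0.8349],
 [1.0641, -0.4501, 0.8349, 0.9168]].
sigma(A) ≈ {-5, -1, 1, 3}

A is real symmetric, so its spectrum consists of real eigenvalues. Expanding the characteristic polynomial of the displayed matrix gives
  det(λ I - A) = p(λ) = λ^4 + (2)λ^3 + (-16)λ^2 + (-1.9987)λ + (15).
Solving p(λ) = 0 yields eigenvalues ≈ -5, -1, 1, 3. (A is shown rounded to 4 decimals, so these recover the underlying integer eigenvalues to within that precision.)
Verification: the trace of A = -2 equals the sum of eigenvalues -2, and det(A) ≈ 14.9995 matches the eigenvalue product 15.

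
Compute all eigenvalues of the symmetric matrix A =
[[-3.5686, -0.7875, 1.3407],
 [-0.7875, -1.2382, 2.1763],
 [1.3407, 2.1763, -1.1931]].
sigma(A) ≈ {-5, -2, 1}

A is real symmetric, so its spectrum consists of real eigenvalues. Expanding the characteristic polynomial of the displayed matrix gives
  det(λ I - A) = p(λ) = λ^3 + (6)λ^2 + (3)λ + (-10).
Solving p(λ) = 0 yields eigenvalues ≈ -5, -2, 1. (A is shown rounded to 4 decimals, so these recover the underlying integer eigenvalues to within that precision.)
Verification: the trace of A = -6 equals the sum of eigenvalues -6, and det(A) ≈ 10.0001 matches the eigenvalue product 10.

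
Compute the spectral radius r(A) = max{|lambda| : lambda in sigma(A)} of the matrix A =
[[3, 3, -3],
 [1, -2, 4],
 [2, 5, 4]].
r(A) ≈ 4.7394

The eigenvalues of A are the roots of its characteristic polynomial. With M = A (coefficients from the trace, the sum of principal 2x2 minors, and det A):
  p(λ) = det(λ I - M) = λ^3 - 5λ^2 - 19λ + 99.
No integer candidate from the rational root theorem (±divisors of 99) is a root, so the roots are irrational. The cubic discriminant is Δ = -9376 < 0, so there is one real root and a complex-conjugate pair. p(-5) = -56 and p(-4) = 31 have opposite signs, so a root lies in (-5, -4); Newton's method refines it to λ ≈ -4.4074. Dividing out (λ - (-4.4074)) leaves approximately λ^2 - 9.4074λ + 22.4622. For λ^2 - 9.4074λ + 22.4622 the discriminant is -1.3496. It is negative, so the remaining roots are the complex-conjugate pair λ ≈ 4.7037 ± 0.5809i. Their product equals the constant term, so |λ|^2 ≈ 22.4622 and |λ| ≈ 4.7394.
Thus the eigenvalues (to 4 decimals) are -4.4074 (modulus 4.4074); 4.7037 ± 0.5809i (modulus 4.7394). The spectral radius is the largest modulus: r(A) ≈ 4.7394. (Cross-check: r(A) ≤ ||A||_2 ≈ 6.9922; equality holds whenever A is normal, though it can also hold for some non-normal A.)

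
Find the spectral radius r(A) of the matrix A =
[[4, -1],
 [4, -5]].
r(A) = (1 + sqrt(65))/2 ≈ 4.5311

The eigenvalues of A are the roots of its characteristic polynomial. With M = A (coefficients from the trace and determinant):
  p(λ) = det(λ I - M) = λ^2 + λ - 16.
For λ^2 + λ - 16 the discriminant is 65. It is nonnegative but not a perfect square, so the roots are real and irrational: λ = (-1 ± sqrt(65))/2 ≈ 3.5311, -4.5311.
Thus the eigenvalues (to 4 decimals) are 3.5311 (modulus 3.5311); -4.5311 (modulus 4.5311). The spectral radius is the largest modulus: r(A) = (1 + sqrt(65))/2 ≈ 4.5311. (Cross-check: r(A) ≤ ||A||_2 ≈ 7.2929; equality holds whenever A is normal, though it can also hold for some non-normal A.)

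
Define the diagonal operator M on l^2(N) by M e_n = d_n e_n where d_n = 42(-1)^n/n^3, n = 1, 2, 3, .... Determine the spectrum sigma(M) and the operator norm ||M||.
sigma(M) = {42(-1)^n/n^3 : n ≥ 1} ∪ {0}; ||M|| = 42

A bounded diagonal operator on l^2 with diagonal entries d_n has spectrum equal to the closure of {d_n : n ≥ 1}: every d_n is an eigenvalue (with eigenvector e_n), so {d_n} ⊂ sigma(M); the spectrum is closed, so its closure is too; and for lambda not in the closure, (M - lambda I) has bounded inverse (the diagonal entries 1/(d_n - lambda) are bounded). For our sequence d_n = 42(-1)^n/n^3, n = 1, 2, 3, ...:
  - {d_n} = {42(-1)^n/n^3 : n ≥ 1}; the only limit point is 0
  - closure = {42(-1)^n/n^3 : n ≥ 1} ∪ {0}
For the norm: a diagonal operator has ||M|| = sup_n |d_n|. Here |d_n| = 42/n^3 is decreasing, so sup_n |d_n| = |d_1| = 42. So ||M|| = 42.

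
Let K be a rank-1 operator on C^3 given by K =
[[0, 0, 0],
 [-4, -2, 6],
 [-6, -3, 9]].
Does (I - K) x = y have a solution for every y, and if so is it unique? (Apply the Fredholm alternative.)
(I - K) is invertible (det(I - K) = -6 ≠ 0), so for every y in C^3 the equation (I - K) x = y has a unique solution.

K has rank 1, so it is an outer product K = u v^T: every row of K is a multiple of one row vector. Reading off the entries, u = (0, -2, -3) and v = (2, 1, -3) (row i of K equals u_i·v^T). A rank-one matrix u v^T satisfies K u = u (v·u) and kills the (2)-dimensional subspace v^⊥, so its characteristic polynomial is lambda^2 (lambda - v·u) with v·u = tr K = 7. Hence the eigenvalues of I - K are 1 (multiplicity 2) and 1 - (7) = -6, so det(I - K) = -6. (Direct check: I - K =
[[1, 0, 0],
 [4, 3, -6],
 [6, 3, -8]]
has determinant -6.) The finite-dimensional Fredholm alternative says: either (I - K) is invertible, or ker(I - K) ≠ {0} and then range(I - K) = ker((I - K)^*)^⊥, with dim ker(I - K) = dim ker((I - K)^*). Since det(I - K) ≠ 0, 1 is not an eigenvalue of K and ker(I - K) = {0}, so we are in the first case: for every y there is a unique x = (I - K)^(-1) y. Explicitly, by the Sherman–Morrison formula, (I - u v^T)^(-1) = I + u v^T/(1 - v·u), i.e. (I - K)^(-1) = I + K/(-6).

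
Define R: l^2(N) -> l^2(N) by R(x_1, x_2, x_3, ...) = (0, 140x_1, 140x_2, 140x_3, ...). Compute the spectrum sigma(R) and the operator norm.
sigma(R) = closed disk {z in C : |z| ≤ 140}; ||R|| = 140

Note R = 140·U where U is the unit right shift (U x)_k = x_{k-1} (with x_0 := 0); so ||R|| = 140||U|| and sigma(R) = 140·sigma(U). ||R x||^2 = sum_{k≥1} |140x_k|^2 = 19600||x||^2, so ||R|| = 140 and sigma(R) ⊂ {|z| ≤ 140}. For any |lambda| < 140, the equation (R - lambda I) x = 0 forces x_1 = 0, then 140x_k = lambda x_{k+1} ⇒ x = 0, so R has no eigenvalues. But (R - lambda I) is not surjective for |lambda| < 140: solving (R - lambda I) x = e_1 would require x_n proportional to (lambda/140)^(-n), which is not in l^2. So every |lambda| < 140 lies in the residual spectrum. The boundary |lambda| = 140 is in the approximate point spectrum (the spectrum is closed). Hence sigma(R) is the closed disk of radius 140.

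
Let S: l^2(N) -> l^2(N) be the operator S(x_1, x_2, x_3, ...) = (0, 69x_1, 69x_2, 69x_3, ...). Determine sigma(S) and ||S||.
sigma(S) = closed disk {z in C : |z| ≤ 69}; ||S|| = 69

Note S = 69·U where U is the unit right shift (U x)_k = x_{k-1} (with x_0 := 0); so ||S|| = 69||U|| and sigma(S) = 69·sigma(U). ||S x||^2 = sum_{k≥1} |69x_k|^2 = 4761||x||^2, so ||S|| = 69 and sigma(S) ⊂ {|z| ≤ 69}. For any |lambda| < 69, the equation (S - lambda I) x = 0 forces x_1 = 0, then 69x_k = lambda x_{k+1} ⇒ x = 0, so S has no eigenvalues. But (S - lambda I) is not surjective for |lambda| < 69: solving (S - lambda I) x = e_1 would require x_n proportional to (lambda/69)^(-n), which is not in l^2. So every |lambda| < 69 lies in the residual spectrum. The boundary |lambda| = 69 is in the approximate point spectrum (the spectrum is closed). Hence sigma(S) is the closed disk of radius 69.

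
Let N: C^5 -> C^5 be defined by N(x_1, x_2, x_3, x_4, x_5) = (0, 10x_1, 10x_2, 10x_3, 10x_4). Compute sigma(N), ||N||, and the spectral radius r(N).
sigma(N) = {0}; ||N|| = 10; r(N) = 0. (N is nilpotent with N^5 = 0.)

On C^5, N is a strictly lower-triangular matrix with 10 on the subdiagonal and zeros elsewhere, so its characteristic polynomial is lambda^5 and every eigenvalue is 0: sigma(N) = {0}. For the operator norm, N e_i = 10e_{i+1} for i = 1, ..., 4 and N e_5 = 0, so the singular values of N are 10 (with multiplicity 4) and 0; hence ||N|| = 10. The spectral radius r(N) = max|lambda| = 0. Note ||N|| > r(N) — characteristic of non-normal nilpotent operators. Indeed N^5 = 0.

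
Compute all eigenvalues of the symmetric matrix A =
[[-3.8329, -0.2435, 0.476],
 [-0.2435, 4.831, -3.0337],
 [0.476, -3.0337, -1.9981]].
sigma(A) ≈ {-4, -3, 6}

A is real symmetric, so its spectrum consists of real eigenvalues. Expanding the characteristic polynomial of the displayed matrix gives
  det(λ I - A) = p(λ) = λ^3 + (1)λ^2 + (-30)λ + (-72).
Solving p(λ) = 0 yields eigenvalues ≈ -4, -3, 6. (A is shown rounded to 4 decimals, so these recover the underlying integer eigenvalues to within that precision.)
Verification: the trace of A = -1 equals the sum of eigenvalues -1, and det(A) ≈ 72.0009 matches the eigenvalue product 72.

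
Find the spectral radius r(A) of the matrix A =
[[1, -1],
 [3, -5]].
r(A) = (4 + sqrt(24))/2 ≈ 4.4495

The eigenvalues of A are the roots of its characteristic polynomial. With M = A (coefficients from the trace and determinant):
  p(λ) = det(λ I - M) = λ^2 + 4λ - 2.
For λ^2 + 4λ - 2 the discriminant is 24. It is nonnegative but not a perfect square, so the roots are real and irrational: λ = (-4 ± sqrt(24))/2 ≈ 0.4495, -4.4495.
Thus the eigenvalues (to 4 decimals) are 0.4495 (modulus 0.4495); -4.4495 (modulus 4.4495). The spectral radius is the largest modulus: r(A) = (4 + sqrt(24))/2 ≈ 4.4495. (Cross-check: r(A) ≤ ||A||_2 ≈ 5.9907; equality holds whenever A is normal, though it can also hold for some non-normal A.)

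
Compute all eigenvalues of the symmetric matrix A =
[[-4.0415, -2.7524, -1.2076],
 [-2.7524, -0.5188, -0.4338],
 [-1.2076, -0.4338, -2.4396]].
sigma(A) ≈ {-6, -2, 1}

A is real symmetric, so its spectrum consists of real eigenvalues. Expanding the characteristic polynomial of the displayed matrix gives
  det(λ I - A) = p(λ) = λ^3 + (7)λ^2 + (4)λ + (-12).
Solving p(λ) = 0 yields eigenvalues ≈ -6, -2, 1. (A is shown rounded to 4 decimals, so these recover the underlying integer eigenvalues to within that precision.)
Verification: the trace of A = -7 equals the sum of eigenvalues -7, and det(A) ≈ 11.9999 matches the eigenvalue product 12.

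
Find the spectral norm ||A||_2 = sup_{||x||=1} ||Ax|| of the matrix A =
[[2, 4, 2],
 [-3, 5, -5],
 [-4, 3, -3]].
||A||_2 ≈ 9.5069 (= sqrt(largest eigenvalue of A^T A))

||A||_2 = sigma_max(A) = sqrt(lambda_max(A^T A)). Form the symmetric matrix M = A^T A =
[[29, -19, 31],
 [-19, 50, -26],
 [31, -26, 38]].
Its characteristic polynomial (trace, sum of principal 2x2 minors, determinant of M give the coefficients) is
  p(λ) = det(λ I - M) = λ^3 - 117λ^2 + 2454λ - 4356.
No integer candidate from the rational root theorem (±divisors of 4356) is a root, so the roots are irrational. The cubic discriminant is Δ = 17417180628 > 0, so there are three distinct real roots. p(1) = -2018 and p(2) = 92 have opposite signs, so a root lies in (1, 2); Newton's method refines it to λ ≈ 1.9541. p(24) = 972 and p(25) = -506 have opposite signs, so a root lies in (24, 25); Newton's method refines it to λ ≈ 24.6642. p(90) = -2196 and p(91) = 3652 have opposite signs, so a root lies in (90, 91); Newton's method refines it to λ ≈ 90.3817. Check (Vieta): the three roots sum to 117, matching tr M = 117.
So the eigenvalues of A^T A are ≈ 1.9541, 24.6642, 90.3817 (all ≥ 0, as they must be for A^T A). The largest is λ_max ≈ 90.3817, hence ||A||_2 = sqrt(λ_max) ≈ 9.5069.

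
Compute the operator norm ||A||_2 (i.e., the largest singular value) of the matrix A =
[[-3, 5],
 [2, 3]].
||A||_2 = sqrt((47 + sqrt(765))/2) ≈ 6.1098 (= sqrt(largest eigenvalue of A^T A))

||A||_2 = sigma_max(A) = sqrt(lambda_max(A^T A)). Form the symmetric matrix M = A^T A =
[[13, -9],
 [-9, 34]].
Its characteristic polynomial (trace, determinant of M give the coefficients) is
  p(λ) = det(λ I - M) = λ^2 - 47λ + 361.
For λ^2 - 47λ + 361 the discriminant is 765. It is nonnegative but not a perfect square, so the roots are real and irrational: λ = (47 ± sqrt(765))/2 ≈ 37.3293, 9.6707.
So the eigenvalues of A^T A are ≈ 9.6707, 37.3293 (all ≥ 0, as they must be for A^T A). The largest is λ_max = (47 + sqrt(765))/2 ≈ 37.3293, hence ||A||_2 = sqrt(λ_max) = sqrt((47 + sqrt(765))/2) ≈ 6.1098.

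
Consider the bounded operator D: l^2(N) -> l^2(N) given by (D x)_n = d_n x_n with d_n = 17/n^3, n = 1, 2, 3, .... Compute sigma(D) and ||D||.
sigma(D) = {17/n^3 : n ≥ 1} ∪ {0}; ||D|| = 17

A bounded diagonal operator on l^2 with diagonal entries d_n has spectrum equal to the closure of {d_n : n ≥ 1}: every d_n is an eigenvalue (with eigenvector e_n), so {d_n} ⊂ sigma(D); the spectrum is closed, so its closure is too; and for lambda not in the closure, (D - lambda I) has bounded inverse (the diagonal entries 1/(d_n - lambda) are bounded). For our sequence d_n = 17/n^3, n = 1, 2, 3, ...:
  - {d_n} = {17/n^3 : n ≥ 1}; the only limit point is 0
  - closure = {17/n^3 : n ≥ 1} ∪ {0}
For the norm: a diagonal operator has ||D|| = sup_n |d_n|. Here d_n = 17/n^3 is positive and decreasing, so sup_n |d_n| = d_1 = 17. So ||D|| = 17.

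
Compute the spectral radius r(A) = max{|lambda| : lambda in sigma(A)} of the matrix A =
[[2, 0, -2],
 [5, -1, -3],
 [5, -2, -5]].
r(A) ≈ 4.2635

The eigenvalues of A are the roots of its characteristic polynomial. With M = A (coefficients from the trace, the sum of principal 2x2 minors, and det A):
  p(λ) = det(λ I - M) = λ^3 + 4λ^2 - 3λ - 8.
No integer candidate from the rational root theorem (±divisors of 8) is a root, so the roots are irrational. The cubic discriminant is Δ = 2300 > 0, so there are three distinct real roots. p(-5) = -18 and p(-4) = 4 have opposite signs, so a root lies in (-5, -4); Newton's method refines it to λ ≈ -4.2635. p(-2) = 6 and p(-1) = -2 have opposite signs, so a root lies in (-2, -1); Newton's method refines it to λ ≈ -1.2444. p(1) = -6 and p(2) = 10 have opposite signs, so a root lies in (1, 2); Newton's method refines it to λ ≈ 1.5079. Check (Vieta): the three roots sum to -4, matching tr M = -4.
Thus the eigenvalues (to 4 decimals) are -4.2635 (modulus 4.2635); -1.2444 (modulus 1.2444); 1.5079 (modulus 1.5079). The spectral radius is the largest modulus: r(A) ≈ 4.2635. (Cross-check: r(A) ≤ ||A||_2 ≈ 9.7516; equality holds whenever A is normal, though it can also hold for some non-normal A.)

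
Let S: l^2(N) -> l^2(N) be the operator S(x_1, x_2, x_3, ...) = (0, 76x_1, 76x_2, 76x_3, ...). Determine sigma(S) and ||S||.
sigma(S) = closed disk {z in C : |z| ≤ 76}; ||S|| = 76

Note S = 76·U where U is the unit right shift (U x)_k = x_{k-1} (with x_0 := 0); so ||S|| = 76||U|| and sigma(S) = 76·sigma(U). ||S x||^2 = sum_{k≥1} |76x_k|^2 = 5776||x||^2, so ||S|| = 76 and sigma(S) ⊂ {|z| ≤ 76}. For any |lambda| < 76, the equation (S - lambda I) x = 0 forces x_1 = 0, then 76x_k = lambda x_{k+1} ⇒ x = 0, so S has no eigenvalues. But (S - lambda I) is not surjective for |lambda| < 76: solving (S - lambda I) x = e_1 would require x_n proportional to (lambda/76)^(-n), which is not in l^2. So every |lambda| < 76 lies in the residual spectrum. The boundary |lambda| = 76 is in the approximate point spectrum (the spectrum is closed). Hence sigma(S) is the closed disk of radius 76.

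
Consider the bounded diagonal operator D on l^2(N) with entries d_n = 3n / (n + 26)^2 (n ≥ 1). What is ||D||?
||D|| = 3/104 (attained at n = 26)

For D diagonal, ||D|| = sup_n |d_n|. Treat f(x) = 3x / (x + 26)^2 for real x > 0. By the quotient rule, f'(x) = 3(26 - x)/(x + 26)^3, which is positive for x < 26 and negative for x > 26. So f has a unique maximum at x = 26, and since 26 is a positive integer, the supremum over n ≥ 1 is attained at n = 26: d_26 = 3·26/(26 + 26)^2 = 3·26/2704 = 3/104. Hence ||D|| = 3/104.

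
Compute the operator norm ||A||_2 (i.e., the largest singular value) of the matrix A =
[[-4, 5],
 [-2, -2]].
||A||_2 = sqrt((49 + sqrt(1105))/2) ≈ 6.4125 (= sqrt(largest eigenvalue of A^T A))

||A||_2 = sigma_max(A) = sqrt(lambda_max(A^T A)). Form the symmetric matrix M = A^T A =
[[20, -16],
 [-16, 29]].
Its characteristic polynomial (trace, determinant of M give the coefficients) is
  p(λ) = det(λ I - M) = λ^2 - 49λ + 324.
For λ^2 - 49λ + 324 the discriminant is 1105. It is nonnegative but not a perfect square, so the roots are real and irrational: λ = (49 ± sqrt(1105))/2 ≈ 41.1208, 7.8792.
So the eigenvalues of A^T A are ≈ 7.8792, 41.1208 (all ≥ 0, as they must be for A^T A). The largest is λ_max = (49 + sqrt(1105))/2 ≈ 41.1208, hence ||A||_2 = sqrt(λ_max) = sqrt((49 + sqrt(1105))/2) ≈ 6.4125.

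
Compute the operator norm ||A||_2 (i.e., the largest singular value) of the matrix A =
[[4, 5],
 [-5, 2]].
||A||_2 = sqrt((70 + sqrt(544))/2) ≈ 6.831 (= sqrt(largest eigenvalue of A^T A))

||A||_2 = sigma_max(A) = sqrt(lambda_max(A^T A)). Form the symmetric matrix M = A^T A =
[[41, 10],
 [10, 29]].
Its characteristic polynomial (trace, determinant of M give the coefficients) is
  p(λ) = det(λ I - M) = λ^2 - 70λ + 1089.
For λ^2 - 70λ + 1089 the discriminant is 544. It is nonnegative but not a perfect square, so the roots are real and irrational: λ = (70 ± sqrt(544))/2 ≈ 46.6619, 23.3381.
So the eigenvalues of A^T A are ≈ 23.3381, 46.6619 (all ≥ 0, as they must be for A^T A). The largest is λ_max = (70 + sqrt(544))/2 ≈ 46.6619, hence ||A||_2 = sqrt(λ_max) = sqrt((70 + sqrt(544))/2) ≈ 6.831.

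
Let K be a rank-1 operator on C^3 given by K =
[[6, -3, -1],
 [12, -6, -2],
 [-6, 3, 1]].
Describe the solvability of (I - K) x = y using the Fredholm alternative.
(I - K) is singular (det(I - K) = 0, i.e. 1 ∈ sigma(K)). (I - K) x = y is solvable iff y ⊥ ker((I - K)^*) = span{(6, -3, -1)}, i.e. iff 6y_1 - 3y_2 - y_3 = 0. When solvable, the solutions are x = y + c·(1, 2, -1), c arbitrary (ker(I - K) = span{(1, 2, -1)}, dimension 1).

K has rank 1, so it is an outer product K = u v^T: every row of K is a multiple of one row vector. Reading off the entries, u = (1, 2, -1) and v = (6, -3, -1) (row i of K equals u_i·v^T). A rank-one matrix u v^T satisfies K u = u (v·u) and kills the (2)-dimensional subspace v^⊥, so its characteristic polynomial is lambda^2 (lambda - v·u) with v·u = tr K = 1. Hence the eigenvalues of I - K are 1 (multiplicity 2) and 1 - (1) = 0, so det(I - K) = 0. (Direct check: I - K =
[[-5, 3, 1],
 [-12, 7, 2],
 [6, -3, 0]]
has determinant 0.) So 1 is an eigenvalue of K and (I - K) is not invertible. The finite-dimensional Fredholm alternative says: either (I - K) is invertible, or ker(I - K) ≠ {0} and then range(I - K) = ker((I - K)^*)^⊥, with dim ker(I - K) = dim ker((I - K)^*). We are in the second case, so we need both kernels. Kernel of I - K: (I - K) u = u - u (v·u) = u - u = 0, so ker(I - K) = span{u} = span{(1, 2, -1)} (it is exactly 1-dimensional because rank(I - K) = 2). Kernel of the adjoint: K is real, so (I - K)^* = I - K^T = I - v u^T, and (I - v u^T) v = v - v (u·v) = 0; hence ker((I - K)^*) = span{v} = span{(6, -3, -1)}. Therefore (I - K) x = y is solvable iff <y, v> = 0, i.e. iff 6y_1 - 3y_2 - y_3 = 0. When this holds, K y = u (v·y) = 0, so (I - K) y = y and x = y is a particular solution; the full solution set is the line x = y + c·u = y + c·(1, 2, -1), c ∈ C.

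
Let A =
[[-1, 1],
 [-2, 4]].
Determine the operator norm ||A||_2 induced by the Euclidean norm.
||A||_2 = sqrt((22 + sqrt(468))/2) ≈ 4.6708 (= sqrt(largest eigenvalue of A^T A))

||A||_2 = sigma_max(A) = sqrt(lambda_max(A^T A)). Form the symmetric matrix M = A^T A =
[[5, -9],
 [-9, 17]].
Its characteristic polynomial (trace, determinant of M give the coefficients) is
  p(λ) = det(λ I - M) = λ^2 - 22λ + 4.
For λ^2 - 22λ + 4 the discriminant is 468. It is nonnegative but not a perfect square, so the roots are real and irrational: λ = (22 ± sqrt(468))/2 ≈ 21.8167, 0.1833.
So the eigenvalues of A^T A are ≈ 0.1833, 21.8167 (all ≥ 0, as they must be for A^T A). The largest is λ_max = (22 + sqrt(468))/2 ≈ 21.8167, hence ||A||_2 = sqrt(λ_max) = sqrt((22 + sqrt(468))/2) ≈ 4.6708.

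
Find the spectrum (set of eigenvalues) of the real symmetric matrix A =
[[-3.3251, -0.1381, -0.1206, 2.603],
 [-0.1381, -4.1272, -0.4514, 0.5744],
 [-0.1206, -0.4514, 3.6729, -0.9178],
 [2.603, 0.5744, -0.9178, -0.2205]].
sigma(A) ≈ {-5, -4, 1, 4}

A is real symmetric, so its spectrum consists of real eigenvalues. Expanding the characteristic polynomial of the displayed matrix gives
  det(λ I - A) = p(λ) = λ^4 + (4)λ^3 + (-21)λ^2 + (-63.9989)λ + (79.998).
Solving p(λ) = 0 yields eigenvalues ≈ -5, -4, 1, 4. (A is shown rounded to 4 decimals, so these recover the underlying integer eigenvalues to within that precision.)
Verification: the trace of A = -4 equals the sum of eigenvalues -4, and det(A) ≈ 79.9980 matches the eigenvalue product 80.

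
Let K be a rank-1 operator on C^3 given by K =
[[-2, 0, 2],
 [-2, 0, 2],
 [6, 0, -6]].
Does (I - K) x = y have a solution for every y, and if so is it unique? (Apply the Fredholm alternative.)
(I - K) is invertible (det(I - K) = 9 ≠ 0), so for every y in C^3 the equation (I - K) x = y has a unique solution.

K has rank 1, so it is an outer product K = u v^T: every row of K is a multiple of one row vector. Reading off the entries, u = (-1, -1, 3) and v = (2, 0, -2) (row i of K equals u_i·v^T). A rank-one matrix u v^T satisfies K u = u (v·u) and kills the (2)-dimensional subspace v^⊥, so its characteristic polynomial is lambda^2 (lambda - v·u) with v·u = tr K = -8. Hence the eigenvalues of I - K are 1 (multiplicity 2) and 1 - (-8) = 9, so det(I - K) = 9. (Direct check: I - K =
[[3, 0, -2],
 [2, 1, -2],
 [-6, 0, 7]]
has determinant 9.) The finite-dimensional Fredholm alternative says: either (I - K) is invertible, or ker(I - K) ≠ {0} and then range(I - K) = ker((I - K)^*)^⊥, with dim ker(I - K) = dim ker((I - K)^*). Since det(I - K) ≠ 0, 1 is not an eigenvalue of K and ker(I - K) = {0}, so we are in the first case: for every y there is a unique x = (I - K)^(-1) y. Explicitly, by the Sherman–Morrison formula, (I - u v^T)^(-1) = I + u v^T/(1 - v·u), i.e. (I - K)^(-1) = I + K/(9).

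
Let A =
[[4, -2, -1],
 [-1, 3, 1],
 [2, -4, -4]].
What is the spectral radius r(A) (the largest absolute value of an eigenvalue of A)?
r(A) ≈ 4.3844

The eigenvalues of A are the roots of its characteristic polynomial. With M = A (coefficients from the trace, the sum of principal 2x2 minors, and det A):
  p(λ) = det(λ I - M) = λ^3 - 3λ^2 - 12λ + 26.
No integer candidate from the rational root theorem (±divisors of 26) is a root, so the roots are irrational. The cubic discriminant is Δ = 9612 > 0, so there are three distinct real roots. p(-4) = -38 and p(-3) = 8 have opposite signs, so a root lies in (-4, -3); Newton's method refines it to λ ≈ -3.2239. p(1) = 12 and p(2) = -2 have opposite signs, so a root lies in (1, 2); Newton's method refines it to λ ≈ 1.8394. p(4) = -6 and p(5) = 16 have opposite signs, so a root lies in (4, 5); Newton's method refines it to λ ≈ 4.3844. Check (Vieta): the three roots sum to 3, matching tr M = 3.
Thus the eigenvalues (to 4 decimals) are -3.2239 (modulus 3.2239); 1.8394 (modulus 1.8394); 4.3844 (modulus 4.3844). The spectral radius is the largest modulus: r(A) ≈ 4.3844. (Cross-check: r(A) ≤ ||A||_2 ≈ 7.6869; equality holds whenever A is normal, though it can also hold for some non-normal A.)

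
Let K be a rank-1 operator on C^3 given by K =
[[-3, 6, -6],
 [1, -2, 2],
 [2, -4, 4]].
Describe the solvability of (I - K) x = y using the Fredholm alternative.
(I - K) is invertible (det(I - K) = 2 ≠ 0), so for every y in C^3 the equation (I - K) x = y has a unique solution.

K has rank 1, so it is an outer product K = u v^T: every row of K is a multiple of one row vector. Reading off the entries, u = (3, -1, -2) and v = (-1, 2, -2) (row i of K equals u_i·v^T). A rank-one matrix u v^T satisfies K u = u (v·u) and kills the (2)-dimensional subspace v^⊥, so its characteristic polynomial is lambda^2 (lambda - v·u) with v·u = tr K = -1. Hence the eigenvalues of I - K are 1 (multiplicity 2) and 1 - (-1) = 2, so det(I - K) = 2. (Direct check: I - K =
[[4, -6, 6],
 [-1, 3, -2],
 [-2, 4, -3]]
has determinant 2.) The finite-dimensional Fredholm alternative says: either (I - K) is invertible, or ker(I - K) ≠ {0} and then range(I - K) = ker((I - K)^*)^⊥, with dim ker(I - K) = dim ker((I - K)^*). Since det(I - K) ≠ 0, 1 is not an eigenvalue of K and ker(I - K) = {0}, so we are in the first case: for every y there is a unique x = (I - K)^(-1) y. Explicitly, by the Sherman–Morrison formula, (I - u v^T)^(-1) = I + u v^T/(1 - v·u), i.e. (I - K)^(-1) = I + K/(2).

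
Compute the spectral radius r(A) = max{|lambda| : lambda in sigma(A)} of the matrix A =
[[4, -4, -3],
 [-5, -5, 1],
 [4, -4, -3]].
r(A) = 7

The eigenvalues of A are the roots of its characteristic polynomial. With M = A (coefficients from the trace, the sum of principal 2x2 minors, and det A):
  p(λ) = det(λ I - M) = λ^3 + 4λ^2 - 21λ.
The constant term is 0, so λ = 0 is a root. Dividing out λ leaves p(λ) = λ(λ^2 + 4λ - 21). For λ^2 + 4λ - 21 the discriminant is 100. It is a perfect square (10^2), so the roots are rational: λ = (-4 ± 10)/2 = 3, -7.
Thus the eigenvalues (to 4 decimals) are 3 (modulus 3); -7 (modulus 7); 0 (modulus 0). The spectral radius is the largest modulus: r(A) = 7. (Cross-check: r(A) ≤ ||A||_2 ≈ 9.0868; equality holds whenever A is normal, though it can also hold for some non-normal A.)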